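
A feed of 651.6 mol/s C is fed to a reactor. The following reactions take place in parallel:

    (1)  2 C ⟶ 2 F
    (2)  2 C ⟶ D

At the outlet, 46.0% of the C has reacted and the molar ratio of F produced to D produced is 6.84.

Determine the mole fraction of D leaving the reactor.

0.0549

Conversion of C: C consumed = 0.46 × 651.6 = 299.7 mol/s = 2ξ₁ + 2ξ₂.
Selectivity: 2ξ₁ / (1ξ₂) = 6.84 → ξ₁ = 3.42 ξ₂.
Substitute: (2·3.42 + 2) ξ₂ = 299.7 → ξ₂ = 33.91 mol/s, ξ₁ = 116 mol/s.
Outlet amounts (n = n₀ + Σ ν·ξ):
  C: 651.6 − 2(116) − 2(33.91) = 351.9
  F: 0 + 2(116) = 231.9
  D: 0 + 1(33.91) = 33.91
Total out = 617.7 mol/s; y_D = 33.91 / 617.7 = 0.05489.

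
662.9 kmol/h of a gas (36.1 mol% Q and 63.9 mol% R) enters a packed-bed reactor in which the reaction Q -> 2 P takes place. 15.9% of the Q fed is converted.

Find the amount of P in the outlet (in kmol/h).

76.1 kmol/h

Q reacted = 0.159 × 239.3 = 38.05 kmol/h; ν_Q = −1, so ξ = 38.05/1 = 38.05 kmol/h.
Outlet amounts (n = n₀ + ν ξ):
  Q: 239.3 − 1(38.05) = 201.3
  P: 0 + 2(38.05) = 76.1
  R: 423.6 (inert)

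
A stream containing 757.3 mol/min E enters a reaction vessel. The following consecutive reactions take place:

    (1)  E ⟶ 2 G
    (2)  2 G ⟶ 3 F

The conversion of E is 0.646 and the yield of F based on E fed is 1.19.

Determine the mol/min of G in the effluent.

Conversion of E: E consumed = 1ξ₁ = 0.646 × 757.3 → ξ₁ = 489.2 mol/min.
Yield of F: 3ξ₂ / 757.3 = 1.19 → ξ₂ = 300.4 mol/min.
Outlet amounts (n = n₀ + Σ ν·ξ):
  E: 757.3 − 1(489.2) = 268.1
  G: 0 + 2(489.2) − 2(300.4) = 377.6
  F: 0 + 3(300.4) = 901.2

378 mol/min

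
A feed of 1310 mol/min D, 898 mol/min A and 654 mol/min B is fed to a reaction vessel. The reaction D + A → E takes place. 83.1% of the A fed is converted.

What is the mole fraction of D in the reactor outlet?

0.266

A reacted = 0.831 × 898 = 746.2 mol/min; ν_A = −1, so ξ = 746.2/1 = 746.2 mol/min.
Outlet amounts (n = n₀ + ν ξ):
  D: 1310 − 1(746.2) = 563.8
  A: 898 − 1(746.2) = 151.8
  E: 0 + 1(746.2) = 746.2
  B: 654 (inert)
Total out = 2116 mol/min; y_D = 563.8 / 2116 = 0.2665.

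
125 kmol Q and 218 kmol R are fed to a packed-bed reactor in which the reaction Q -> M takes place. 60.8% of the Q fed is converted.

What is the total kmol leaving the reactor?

343 kmol

Q reacted = 0.608 × 125 = 76 kmol; ν_Q = −1, so ξ = 76/1 = 76 kmol.
Outlet amounts (n = n₀ + ν ξ):
  Q: 125 − 1(76) = 49
  M: 0 + 1(76) = 76
  R: 218 (inert)
Total out = 49 + 76 + 218 = 343 kmol.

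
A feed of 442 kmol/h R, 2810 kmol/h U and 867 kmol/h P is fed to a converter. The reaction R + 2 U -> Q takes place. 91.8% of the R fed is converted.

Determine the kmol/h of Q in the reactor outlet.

R reacted = 0.918 × 442 = 405.8 kmol/h; ν_R = −1, so ξ = 405.8/1 = 405.8 kmol/h.
Outlet amounts (n = n₀ + ν ξ):
  R: 442 − 1(405.8) = 36.24
  U: 2810 − 2(405.8) = 1998
  Q: 0 + 1(405.8) = 405.8
  P: 867 (inert)

406 kmol/h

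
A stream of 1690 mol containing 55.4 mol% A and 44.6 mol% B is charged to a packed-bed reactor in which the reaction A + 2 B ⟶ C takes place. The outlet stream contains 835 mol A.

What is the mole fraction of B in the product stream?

For A: n = n₀ − 1ξ → 835 = 936.3 − 1ξ, giving ξ = 101.3 mol.
Outlet amounts (n = n₀ + ν ξ):
  A: 936.3 − 1(101.3) = 835
  B: 753.7 − 2(101.3) = 551.2
  C: 0 + 1(101.3) = 101.3
Total out = 1487 mol; y_B = 551.2 / 1487 = 0.3706.

0.371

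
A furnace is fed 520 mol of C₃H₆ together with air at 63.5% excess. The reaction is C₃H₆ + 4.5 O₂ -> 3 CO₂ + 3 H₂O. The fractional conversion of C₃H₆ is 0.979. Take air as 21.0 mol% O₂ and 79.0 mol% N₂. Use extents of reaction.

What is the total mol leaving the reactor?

Stoichiometric O₂ = 4.5 × 520 = 2340 mol; O₂ fed = 2340 × 1.635 = 3826 mol.
N₂ fed = 3826 × 79/21 = 14390 mol.
Fuel reacted = 0.979 × 520 → ξ = 509.1 mol.
Outlet (n = n₀ + ν ξ):
  C₃H₆: 520 − 1(509.1) = 10.92
  O₂: 3826 − 4.5(509.1) = 1535
  N₂: 14390 (inert)
  CO₂: 0 + 3(509.1) = 1527
  H₂O: 0 + 3(509.1) = 1527
Total out = 10.92 + 1535 + 14390 + 1527 + 1527 = 18990 mol.

19000 mol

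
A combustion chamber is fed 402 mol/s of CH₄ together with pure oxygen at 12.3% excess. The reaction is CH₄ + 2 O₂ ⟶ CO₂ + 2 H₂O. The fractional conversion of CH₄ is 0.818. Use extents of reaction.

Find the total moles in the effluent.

1300 mol/s

Stoichiometric O₂ = 2 × 402 = 804 mol/s; O₂ fed = 804 × 1.123 = 902.9 mol/s.
Fuel reacted = 0.818 × 402 → ξ = 328.8 mol/s.
Outlet (n = n₀ + ν ξ):
  CH₄: 402 − 1(328.8) = 73.16
  O₂: 902.9 − 2(328.8) = 245.2
  CO₂: 0 + 1(328.8) = 328.8
  H₂O: 0 + 2(328.8) = 657.7
Total out = 73.16 + 245.2 + 328.8 + 657.7 = 1305 mol/s.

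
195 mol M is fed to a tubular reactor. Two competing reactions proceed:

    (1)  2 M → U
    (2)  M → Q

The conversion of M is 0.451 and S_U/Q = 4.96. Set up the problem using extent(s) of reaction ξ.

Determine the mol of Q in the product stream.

8.05 mol

Conversion of M: M consumed = 0.451 × 195 = 87.95 mol = 2ξ₁ + 1ξ₂.
Selectivity: 1ξ₁ / (1ξ₂) = 4.96 → ξ₁ = 4.96 ξ₂.
Substitute: (2·4.96 + 1) ξ₂ = 87.95 → ξ₂ = 8.054 mol, ξ₁ = 39.95 mol.
Outlet amounts (n = n₀ + Σ ν·ξ):
  M: 195 − 2(39.95) − 1(8.054) = 107.1
  U: 0 + 1(39.95) = 39.95
  Q: 0 + 1(8.054) = 8.054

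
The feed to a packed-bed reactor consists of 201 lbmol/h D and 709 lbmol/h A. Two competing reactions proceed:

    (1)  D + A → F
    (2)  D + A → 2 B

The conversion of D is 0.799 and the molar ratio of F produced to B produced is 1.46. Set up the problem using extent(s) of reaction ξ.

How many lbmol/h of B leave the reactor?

81.9 lbmol/h

Conversion of D: D consumed = 0.799 × 201 = 160.6 lbmol/h = 1ξ₁ + 1ξ₂.
Selectivity: 1ξ₁ / (2ξ₂) = 1.46 → ξ₁ = 2.92 ξ₂.
Substitute: (1·2.92 + 1) ξ₂ = 160.6 → ξ₂ = 40.97 lbmol/h, ξ₁ = 119.6 lbmol/h.
Outlet amounts (n = n₀ + Σ ν·ξ):
  D: 201 − 1(119.6) − 1(40.97) = 40.4
  A: 709 − 1(119.6) − 1(40.97) = 548.4
  F: 0 + 1(119.6) = 119.6
  B: 0 + 2(40.97) = 81.94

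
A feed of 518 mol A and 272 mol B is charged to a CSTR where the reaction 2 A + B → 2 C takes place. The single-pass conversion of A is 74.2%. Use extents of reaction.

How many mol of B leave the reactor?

79.8 mol

A reacted = 0.742 × 518 = 384.4 mol; ν_A = −2, so ξ = 384.4/2 = 192.2 mol.
Outlet amounts (n = n₀ + ν ξ):
  A: 518 − 2(192.2) = 133.6
  B: 272 − 1(192.2) = 79.82
  C: 0 + 2(192.2) = 384.4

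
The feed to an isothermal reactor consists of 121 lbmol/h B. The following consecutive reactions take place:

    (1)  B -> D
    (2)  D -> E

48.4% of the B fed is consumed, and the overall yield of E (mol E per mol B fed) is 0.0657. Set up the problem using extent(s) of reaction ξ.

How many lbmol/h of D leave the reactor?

Conversion of B: B consumed = 1ξ₁ = 0.484 × 121 → ξ₁ = 58.56 lbmol/h.
Yield of E: 1ξ₂ / 121 = 0.0657 → ξ₂ = 7.95 lbmol/h.
Outlet amounts (n = n₀ + Σ ν·ξ):
  B: 121 − 1(58.56) = 62.44
  D: 0 + 1(58.56) − 1(7.95) = 50.61
  E: 0 + 1(7.95) = 7.95

50.6 lbmol/h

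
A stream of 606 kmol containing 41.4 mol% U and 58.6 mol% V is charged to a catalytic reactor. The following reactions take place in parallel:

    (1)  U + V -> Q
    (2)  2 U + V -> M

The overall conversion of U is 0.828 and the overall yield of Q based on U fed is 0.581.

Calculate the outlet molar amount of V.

178 kmol

Yield of Q: 1ξ₁ / 250.9 = 0.581 → ξ₁ = 145.8 kmol.
Conversion of U: 1ξ₁ + 2ξ₂ = 0.828 × 250.9 = 207.7 → ξ₂ = 30.98 kmol.
Outlet amounts (n = n₀ + Σ ν·ξ):
  U: 250.9 − 1(145.8) − 2(30.98) = 43.15
  V: 355.1 − 1(145.8) − 1(30.98) = 178.4
  Q: 0 + 1(145.8) = 145.8
  M: 0 + 1(30.98) = 30.98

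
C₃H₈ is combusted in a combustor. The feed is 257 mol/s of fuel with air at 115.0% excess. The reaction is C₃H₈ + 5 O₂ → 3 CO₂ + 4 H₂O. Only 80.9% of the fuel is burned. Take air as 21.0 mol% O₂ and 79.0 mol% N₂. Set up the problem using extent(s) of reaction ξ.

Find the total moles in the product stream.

13600 mol/s

Stoichiometric O₂ = 5 × 257 = 1285 mol/s; O₂ fed = 1285 × 2.150 = 2763 mol/s.
N₂ fed = 2763 × 79/21 = 10390 mol/s.
Fuel reacted = 0.809 × 257 → ξ = 207.9 mol/s.
Outlet (n = n₀ + ν ξ):
  C₃H₈: 257 − 1(207.9) = 49.09
  O₂: 2763 − 5(207.9) = 1723
  N₂: 10390 (inert)
  CO₂: 0 + 3(207.9) = 623.7
  H₂O: 0 + 4(207.9) = 831.7
Total out = 49.09 + 1723 + 10390 + 623.7 + 831.7 = 13620 mol/s.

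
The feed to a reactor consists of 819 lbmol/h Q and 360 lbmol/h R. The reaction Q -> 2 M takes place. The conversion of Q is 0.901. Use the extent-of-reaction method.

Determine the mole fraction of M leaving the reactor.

Q reacted = 0.901 × 819 = 737.9 lbmol/h; ν_Q = −1, so ξ = 737.9/1 = 737.9 lbmol/h.
Outlet amounts (n = n₀ + ν ξ):
  Q: 819 − 1(737.9) = 81.08
  M: 0 + 2(737.9) = 1476
  R: 360 (inert)
Total out = 1917 lbmol/h; y_M = 1476 / 1917 = 0.7699.

0.77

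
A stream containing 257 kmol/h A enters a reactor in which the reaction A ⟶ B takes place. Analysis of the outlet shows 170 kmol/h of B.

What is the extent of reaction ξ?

ξ = 170 kmol/h

For B: n = n₀ + 1ξ → 170 = 0 + 1ξ, giving ξ = 170 kmol/h.
Outlet amounts (n = n₀ + ν ξ):
  A: 257 − 1(170) = 87
  B: 0 + 1(170) = 170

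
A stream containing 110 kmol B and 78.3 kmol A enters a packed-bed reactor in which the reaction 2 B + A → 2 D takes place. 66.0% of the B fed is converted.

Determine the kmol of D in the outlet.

72.6 kmol

B reacted = 0.66 × 110 = 72.6 kmol; ν_B = −2, so ξ = 72.6/2 = 36.3 kmol.
Outlet amounts (n = n₀ + ν ξ):
  B: 110 − 2(36.3) = 37.4
  A: 78.3 − 1(36.3) = 42
  D: 0 + 2(36.3) = 72.6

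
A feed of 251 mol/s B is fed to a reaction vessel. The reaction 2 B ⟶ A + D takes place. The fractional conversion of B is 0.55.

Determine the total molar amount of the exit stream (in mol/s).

B reacted = 0.55 × 251 = 138.1 mol/s; ν_B = −2, so ξ = 138.1/2 = 69.03 mol/s.
Outlet amounts (n = n₀ + ν ξ):
  B: 251 − 2(69.03) = 112.9
  A: 0 + 1(69.03) = 69.03
  D: 0 + 1(69.03) = 69.03
Total out = 112.9 + 69.03 + 69.03 = 251 mol/s.

251 mol/s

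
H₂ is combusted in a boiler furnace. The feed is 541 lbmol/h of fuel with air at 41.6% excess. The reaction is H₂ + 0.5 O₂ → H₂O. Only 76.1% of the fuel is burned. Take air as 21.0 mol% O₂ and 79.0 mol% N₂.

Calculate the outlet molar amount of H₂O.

412 lbmol/h

Stoichiometric O₂ = 0.5 × 541 = 270.5 lbmol/h; O₂ fed = 270.5 × 1.416 = 383 lbmol/h.
N₂ fed = 383 × 79/21 = 1441 lbmol/h.
Fuel reacted = 0.761 × 541 → ξ = 411.7 lbmol/h.
Outlet (n = n₀ + ν ξ):
  H₂: 541 − 1(411.7) = 129.3
  O₂: 383 − 0.5(411.7) = 177.2
  N₂: 1441 (inert)
  H₂O: 0 + 1(411.7) = 411.7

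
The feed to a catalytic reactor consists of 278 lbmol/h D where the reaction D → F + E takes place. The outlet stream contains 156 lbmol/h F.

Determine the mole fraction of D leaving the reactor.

For F: n = n₀ + 1ξ → 156 = 0 + 1ξ, giving ξ = 156 lbmol/h.
Outlet amounts (n = n₀ + ν ξ):
  D: 278 − 1(156) = 122
  F: 0 + 1(156) = 156
  E: 0 + 1(156) = 156
Total out = 434 lbmol/h; y_D = 122 / 434 = 0.2811.

0.281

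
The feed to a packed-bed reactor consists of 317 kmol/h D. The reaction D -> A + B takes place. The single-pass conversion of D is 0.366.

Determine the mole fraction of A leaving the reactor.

0.268

D reacted = 0.366 × 317 = 116 kmol/h; ν_D = −1, so ξ = 116/1 = 116 kmol/h.
Outlet amounts (n = n₀ + ν ξ):
  D: 317 − 1(116) = 201
  A: 0 + 1(116) = 116
  B: 0 + 1(116) = 116
Total out = 433 kmol/h; y_A = 116 / 433 = 0.2679.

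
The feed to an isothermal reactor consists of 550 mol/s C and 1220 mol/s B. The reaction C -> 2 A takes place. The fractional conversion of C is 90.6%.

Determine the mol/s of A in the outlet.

C reacted = 0.906 × 550 = 498.3 mol/s; ν_C = −1, so ξ = 498.3/1 = 498.3 mol/s.
Outlet amounts (n = n₀ + ν ξ):
  C: 550 − 1(498.3) = 51.7
  A: 0 + 2(498.3) = 996.6
  B: 1220 (inert)

997 mol/s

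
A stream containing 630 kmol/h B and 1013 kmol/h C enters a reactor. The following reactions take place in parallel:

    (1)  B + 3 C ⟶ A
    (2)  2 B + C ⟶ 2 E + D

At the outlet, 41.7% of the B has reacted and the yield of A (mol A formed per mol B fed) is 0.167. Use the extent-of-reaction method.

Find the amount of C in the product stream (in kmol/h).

619 kmol/h

Yield of A: 1ξ₁ / 630 = 0.167 → ξ₁ = 105.2 kmol/h.
Conversion of B: 1ξ₁ + 2ξ₂ = 0.417 × 630 = 262.7 → ξ₂ = 78.75 kmol/h.
Outlet amounts (n = n₀ + Σ ν·ξ):
  B: 630 − 1(105.2) − 2(78.75) = 367.3
  C: 1013 − 3(105.2) − 1(78.75) = 618.6
  A: 0 + 1(105.2) = 105.2
  E: 0 + 2(78.75) = 157.5
  D: 0 + 1(78.75) = 78.75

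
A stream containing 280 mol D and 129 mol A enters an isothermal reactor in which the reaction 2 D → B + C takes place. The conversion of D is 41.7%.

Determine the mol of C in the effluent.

58.4 mol

D reacted = 0.417 × 280 = 116.8 mol; ν_D = −2, so ξ = 116.8/2 = 58.38 mol.
Outlet amounts (n = n₀ + ν ξ):
  D: 280 − 2(58.38) = 163.2
  B: 0 + 1(58.38) = 58.38
  C: 0 + 1(58.38) = 58.38
  A: 129 (inert)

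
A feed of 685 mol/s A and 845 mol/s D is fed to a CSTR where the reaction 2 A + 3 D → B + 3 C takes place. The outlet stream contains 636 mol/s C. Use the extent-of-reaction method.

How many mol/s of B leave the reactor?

For C: n = n₀ + 3ξ → 636 = 0 + 3ξ, giving ξ = 212 mol/s.
Outlet amounts (n = n₀ + ν ξ):
  A: 685 − 2(212) = 261
  D: 845 − 3(212) = 209
  B: 0 + 1(212) = 212
  C: 0 + 3(212) = 636

212 mol/s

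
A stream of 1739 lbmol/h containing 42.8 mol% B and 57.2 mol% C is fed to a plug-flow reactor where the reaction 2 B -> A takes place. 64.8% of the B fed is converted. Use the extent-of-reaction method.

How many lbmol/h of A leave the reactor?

241 lbmol/h

B reacted = 0.648 × 744.3 = 482.3 lbmol/h; ν_B = −2, so ξ = 482.3/2 = 241.2 lbmol/h.
Outlet amounts (n = n₀ + ν ξ):
  B: 744.3 − 2(241.2) = 262
  A: 0 + 1(241.2) = 241.2
  C: 994.7 (inert)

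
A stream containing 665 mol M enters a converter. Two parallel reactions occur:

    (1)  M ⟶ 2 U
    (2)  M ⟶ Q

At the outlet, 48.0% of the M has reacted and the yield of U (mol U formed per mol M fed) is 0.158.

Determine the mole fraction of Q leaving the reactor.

0.372

Yield of U: 2ξ₁ / 665 = 0.158 → ξ₁ = 52.54 mol.
Conversion of M: 1ξ₁ + 1ξ₂ = 0.48 × 665 = 319.2 → ξ₂ = 266.7 mol.
Outlet amounts (n = n₀ + Σ ν·ξ):
  M: 665 − 1(52.54) − 1(266.7) = 345.8
  U: 0 + 2(52.54) = 105.1
  Q: 0 + 1(266.7) = 266.7
Total out = 717.5 mol; y_Q = 266.7 / 717.5 = 0.3716.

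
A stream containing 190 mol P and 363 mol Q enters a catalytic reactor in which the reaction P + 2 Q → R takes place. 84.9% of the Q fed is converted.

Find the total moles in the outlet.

Q reacted = 0.849 × 363 = 308.2 mol; ν_Q = −2, so ξ = 308.2/2 = 154.1 mol.
Outlet amounts (n = n₀ + ν ξ):
  P: 190 − 1(154.1) = 35.91
  Q: 363 − 2(154.1) = 54.81
  R: 0 + 1(154.1) = 154.1
Total out = 35.91 + 54.81 + 154.1 = 244.8 mol.

245 mol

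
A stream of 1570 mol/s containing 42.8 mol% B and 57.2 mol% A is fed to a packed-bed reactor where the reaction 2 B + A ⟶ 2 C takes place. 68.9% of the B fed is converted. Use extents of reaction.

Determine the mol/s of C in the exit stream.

B reacted = 0.689 × 672 = 463 mol/s; ν_B = −2, so ξ = 463/2 = 231.5 mol/s.
Outlet amounts (n = n₀ + ν ξ):
  B: 672 − 2(231.5) = 209
  A: 898 − 1(231.5) = 666.5
  C: 0 + 2(231.5) = 463

463 mol/s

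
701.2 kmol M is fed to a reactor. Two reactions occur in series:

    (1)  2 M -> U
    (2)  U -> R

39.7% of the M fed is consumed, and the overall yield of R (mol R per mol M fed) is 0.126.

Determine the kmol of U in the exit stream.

50.8 kmol

Conversion of M: M consumed = 2ξ₁ = 0.397 × 701.2 → ξ₁ = 139.2 kmol.
Yield of R: 1ξ₂ / 701.2 = 0.126 → ξ₂ = 88.35 kmol.
Outlet amounts (n = n₀ + Σ ν·ξ):
  M: 701.2 − 2(139.2) = 422.8
  U: 0 + 1(139.2) − 1(88.35) = 50.84
  R: 0 + 1(88.35) = 88.35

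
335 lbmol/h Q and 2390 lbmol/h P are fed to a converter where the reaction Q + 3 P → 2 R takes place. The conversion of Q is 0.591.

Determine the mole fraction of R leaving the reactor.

0.17

Q reacted = 0.591 × 335 = 198 lbmol/h; ν_Q = −1, so ξ = 198/1 = 198 lbmol/h.
Outlet amounts (n = n₀ + ν ξ):
  Q: 335 − 1(198) = 137
  P: 2390 − 3(198) = 1796
  R: 0 + 2(198) = 396
Total out = 2329 lbmol/h; y_R = 396 / 2329 = 0.17.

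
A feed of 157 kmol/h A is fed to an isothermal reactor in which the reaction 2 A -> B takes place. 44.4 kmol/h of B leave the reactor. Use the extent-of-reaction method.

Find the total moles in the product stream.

113 kmol/h

For B: n = n₀ + 1ξ → 44.4 = 0 + 1ξ, giving ξ = 44.4 kmol/h.
Outlet amounts (n = n₀ + ν ξ):
  A: 157 − 2(44.4) = 68.2
  B: 0 + 1(44.4) = 44.4
Total out = 68.2 + 44.4 = 112.6 kmol/h.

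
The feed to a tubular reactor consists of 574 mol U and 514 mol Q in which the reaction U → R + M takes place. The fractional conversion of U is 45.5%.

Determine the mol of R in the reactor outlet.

U reacted = 0.455 × 574 = 261.2 mol; ν_U = −1, so ξ = 261.2/1 = 261.2 mol.
Outlet amounts (n = n₀ + ν ξ):
  U: 574 − 1(261.2) = 312.8
  R: 0 + 1(261.2) = 261.2
  M: 0 + 1(261.2) = 261.2
  Q: 514 (inert)

261 mol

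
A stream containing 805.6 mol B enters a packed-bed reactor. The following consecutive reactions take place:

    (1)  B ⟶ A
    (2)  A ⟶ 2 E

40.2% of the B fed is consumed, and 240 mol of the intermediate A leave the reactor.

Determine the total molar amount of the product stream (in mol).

889 mol

Conversion of B: B consumed = 1ξ₁ = 0.402 × 805.6 → ξ₁ = 323.9 mol.
A balance: n_A = 0 + 1ξ₁ − 1ξ₂ = 240 → ξ₂ = (1·323.9 − 240)/1 = 83.85 mol.
Outlet amounts (n = n₀ + Σ ν·ξ):
  B: 805.6 − 1(323.9) = 481.7
  A: 0 + 1(323.9) − 1(83.85) = 240
  E: 0 + 2(83.85) = 167.7
Total out = 481.7 + 240 + 167.7 = 889.5 mol.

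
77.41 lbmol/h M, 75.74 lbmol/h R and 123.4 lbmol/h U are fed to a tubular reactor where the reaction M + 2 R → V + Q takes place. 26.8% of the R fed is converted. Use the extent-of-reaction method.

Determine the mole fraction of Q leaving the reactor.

0.0381

R reacted = 0.268 × 75.74 = 20.3 lbmol/h; ν_R = −2, so ξ = 20.3/2 = 10.15 lbmol/h.
Outlet amounts (n = n₀ + ν ξ):
  M: 77.41 − 1(10.15) = 67.26
  R: 75.74 − 2(10.15) = 55.44
  V: 0 + 1(10.15) = 10.15
  Q: 0 + 1(10.15) = 10.15
  U: 123.4 (inert)
Total out = 266.4 lbmol/h; y_Q = 10.15 / 266.4 = 0.0381.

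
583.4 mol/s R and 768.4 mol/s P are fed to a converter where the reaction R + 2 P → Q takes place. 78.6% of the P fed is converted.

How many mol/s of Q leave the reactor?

P reacted = 0.786 × 768.4 = 604 mol/s; ν_P = −2, so ξ = 604/2 = 302 mol/s.
Outlet amounts (n = n₀ + ν ξ):
  R: 583.4 − 1(302) = 281.4
  P: 768.4 − 2(302) = 164.4
  Q: 0 + 1(302) = 302

302 mol/s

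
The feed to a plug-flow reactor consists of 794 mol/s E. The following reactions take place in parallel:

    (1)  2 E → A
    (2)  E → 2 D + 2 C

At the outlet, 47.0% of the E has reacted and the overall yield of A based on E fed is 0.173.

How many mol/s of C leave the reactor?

Yield of A: 1ξ₁ / 794 = 0.173 → ξ₁ = 137.4 mol/s.
Conversion of E: 2ξ₁ + 1ξ₂ = 0.47 × 794 = 373.2 → ξ₂ = 98.46 mol/s.
Outlet amounts (n = n₀ + Σ ν·ξ):
  E: 794 − 2(137.4) − 1(98.46) = 420.8
  A: 0 + 1(137.4) = 137.4
  D: 0 + 2(98.46) = 196.9
  C: 0 + 2(98.46) = 196.9

197 mol/s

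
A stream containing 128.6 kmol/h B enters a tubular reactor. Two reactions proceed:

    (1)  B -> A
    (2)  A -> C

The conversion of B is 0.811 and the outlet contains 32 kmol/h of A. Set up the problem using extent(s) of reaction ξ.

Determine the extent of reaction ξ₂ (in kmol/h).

Conversion of B: B consumed = 1ξ₁ = 0.811 × 128.6 → ξ₁ = 104.3 kmol/h.
A balance: n_A = 0 + 1ξ₁ − 1ξ₂ = 32 → ξ₂ = (1·104.3 − 32)/1 = 72.29 kmol/h.
Outlet amounts (n = n₀ + Σ ν·ξ):
  B: 128.6 − 1(104.3) = 24.31
  A: 0 + 1(104.3) − 1(72.29) = 32
  C: 0 + 1(72.29) = 72.29

ξ₂ = 72.3 kmol/h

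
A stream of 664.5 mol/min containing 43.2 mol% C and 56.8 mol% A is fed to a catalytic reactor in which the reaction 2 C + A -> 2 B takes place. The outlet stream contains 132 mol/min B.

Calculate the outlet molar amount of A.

For B: n = n₀ + 2ξ → 132 = 0 + 2ξ, giving ξ = 66 mol/min.
Outlet amounts (n = n₀ + ν ξ):
  C: 287.1 − 2(66) = 155.1
  A: 377.4 − 1(66) = 311.4
  B: 0 + 2(66) = 132

311 mol/min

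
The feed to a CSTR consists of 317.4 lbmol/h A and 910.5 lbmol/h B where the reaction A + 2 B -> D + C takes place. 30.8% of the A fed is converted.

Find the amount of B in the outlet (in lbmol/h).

715 lbmol/h

A reacted = 0.308 × 317.4 = 97.76 lbmol/h; ν_A = −1, so ξ = 97.76/1 = 97.76 lbmol/h.
Outlet amounts (n = n₀ + ν ξ):
  A: 317.4 − 1(97.76) = 219.6
  B: 910.5 − 2(97.76) = 715
  D: 0 + 1(97.76) = 97.76
  C: 0 + 1(97.76) = 97.76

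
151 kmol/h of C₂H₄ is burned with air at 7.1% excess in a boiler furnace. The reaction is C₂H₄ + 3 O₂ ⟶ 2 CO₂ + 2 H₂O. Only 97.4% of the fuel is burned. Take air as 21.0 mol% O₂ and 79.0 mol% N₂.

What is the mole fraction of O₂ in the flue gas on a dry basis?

Stoichiometric O₂ = 3 × 151 = 453 kmol/h; O₂ fed = 453 × 1.071 = 485.2 kmol/h.
N₂ fed = 485.2 × 79/21 = 1825 kmol/h.
Fuel reacted = 0.974 × 151 → ξ = 147.1 kmol/h.
Outlet (n = n₀ + ν ξ):
  C₂H₄: 151 − 1(147.1) = 3.926
  O₂: 485.2 − 3(147.1) = 43.94
  N₂: 1825 (inert)
  CO₂: 0 + 2(147.1) = 294.1
  H₂O: 0 + 2(147.1) = 294.1
Dry total = 2167 kmol/h; y_O₂ (dry) = 43.94 / 2167 = 0.02028.

0.0203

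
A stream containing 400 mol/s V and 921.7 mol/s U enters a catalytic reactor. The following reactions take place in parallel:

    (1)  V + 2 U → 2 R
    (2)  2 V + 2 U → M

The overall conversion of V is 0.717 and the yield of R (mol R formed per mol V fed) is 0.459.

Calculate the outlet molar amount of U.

543 mol/s

Yield of R: 2ξ₁ / 400 = 0.459 → ξ₁ = 91.8 mol/s.
Conversion of V: 1ξ₁ + 2ξ₂ = 0.717 × 400 = 286.8 → ξ₂ = 97.5 mol/s.
Outlet amounts (n = n₀ + Σ ν·ξ):
  V: 400 − 1(91.8) − 2(97.5) = 113.2
  U: 921.7 − 2(91.8) − 2(97.5) = 543.1
  R: 0 + 2(91.8) = 183.6
  M: 0 + 1(97.5) = 97.5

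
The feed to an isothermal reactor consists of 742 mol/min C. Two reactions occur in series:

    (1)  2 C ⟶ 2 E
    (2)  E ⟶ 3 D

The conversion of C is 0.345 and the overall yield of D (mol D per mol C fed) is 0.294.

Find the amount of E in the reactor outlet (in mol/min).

Conversion of C: C consumed = 2ξ₁ = 0.345 × 742 → ξ₁ = 128 mol/min.
Yield of D: 3ξ₂ / 742 = 0.294 → ξ₂ = 72.72 mol/min.
Outlet amounts (n = n₀ + Σ ν·ξ):
  C: 742 − 2(128) = 486
  E: 0 + 2(128) − 1(72.72) = 183.3
  D: 0 + 3(72.72) = 218.1

183 mol/min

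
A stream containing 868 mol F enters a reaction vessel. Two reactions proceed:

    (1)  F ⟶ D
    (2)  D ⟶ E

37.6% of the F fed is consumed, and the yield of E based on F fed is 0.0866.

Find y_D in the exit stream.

0.289

Conversion of F: F consumed = 1ξ₁ = 0.376 × 868 → ξ₁ = 326.4 mol.
Yield of E: 1ξ₂ / 868 = 0.0866 → ξ₂ = 75.17 mol.
Outlet amounts (n = n₀ + Σ ν·ξ):
  F: 868 − 1(326.4) = 541.6
  D: 0 + 1(326.4) − 1(75.17) = 251.2
  E: 0 + 1(75.17) = 75.17
Total out = 868 mol; y_D = 251.2 / 868 = 0.2894.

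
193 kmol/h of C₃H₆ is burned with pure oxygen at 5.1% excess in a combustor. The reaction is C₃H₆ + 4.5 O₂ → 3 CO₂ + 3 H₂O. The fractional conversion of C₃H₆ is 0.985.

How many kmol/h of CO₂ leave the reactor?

Stoichiometric O₂ = 4.5 × 193 = 868.5 kmol/h; O₂ fed = 868.5 × 1.051 = 912.8 kmol/h.
Fuel reacted = 0.985 × 193 → ξ = 190.1 kmol/h.
Outlet (n = n₀ + ν ξ):
  C₃H₆: 193 − 1(190.1) = 2.895
  O₂: 912.8 − 4.5(190.1) = 57.32
  CO₂: 0 + 3(190.1) = 570.3
  H₂O: 0 + 3(190.1) = 570.3

570 kmol/h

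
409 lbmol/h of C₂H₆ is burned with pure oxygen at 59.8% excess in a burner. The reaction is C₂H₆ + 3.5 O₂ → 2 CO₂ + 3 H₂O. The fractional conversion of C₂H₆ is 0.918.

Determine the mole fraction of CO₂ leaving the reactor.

Stoichiometric O₂ = 3.5 × 409 = 1432 lbmol/h; O₂ fed = 1432 × 1.598 = 2288 lbmol/h.
Fuel reacted = 0.918 × 409 → ξ = 375.5 lbmol/h.
Outlet (n = n₀ + ν ξ):
  C₂H₆: 409 − 1(375.5) = 33.54
  O₂: 2288 − 3.5(375.5) = 973.4
  CO₂: 0 + 2(375.5) = 750.9
  H₂O: 0 + 3(375.5) = 1126
Total out = 2884 lbmol/h; y_CO₂ = 750.9 / 2884 = 0.2604.

0.26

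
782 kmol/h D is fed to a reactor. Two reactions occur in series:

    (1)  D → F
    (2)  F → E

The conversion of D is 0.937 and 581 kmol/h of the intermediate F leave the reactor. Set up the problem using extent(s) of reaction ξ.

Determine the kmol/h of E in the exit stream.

Conversion of D: D consumed = 1ξ₁ = 0.937 × 782 → ξ₁ = 732.7 kmol/h.
F balance: n_F = 0 + 1ξ₁ − 1ξ₂ = 581 → ξ₂ = (1·732.7 − 581)/1 = 151.7 kmol/h.
Outlet amounts (n = n₀ + Σ ν·ξ):
  D: 782 − 1(732.7) = 49.27
  F: 0 + 1(732.7) − 1(151.7) = 581
  E: 0 + 1(151.7) = 151.7

152 kmol/h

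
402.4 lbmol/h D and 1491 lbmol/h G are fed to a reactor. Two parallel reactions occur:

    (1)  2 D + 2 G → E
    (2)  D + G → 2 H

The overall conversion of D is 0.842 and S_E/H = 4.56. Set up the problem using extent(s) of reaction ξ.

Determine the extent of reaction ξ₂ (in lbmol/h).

Conversion of D: D consumed = 0.842 × 402.4 = 338.8 lbmol/h = 2ξ₁ + 1ξ₂.
Selectivity: 1ξ₁ / (2ξ₂) = 4.56 → ξ₁ = 9.12 ξ₂.
Substitute: (2·9.12 + 1) ξ₂ = 338.8 → ξ₂ = 17.61 lbmol/h, ξ₁ = 160.6 lbmol/h.
Outlet amounts (n = n₀ + Σ ν·ξ):
  D: 402.4 − 2(160.6) − 1(17.61) = 63.58
  G: 1491 − 2(160.6) − 1(17.61) = 1152
  E: 0 + 1(160.6) = 160.6
  H: 0 + 2(17.61) = 35.22

ξ₂ = 17.6 lbmol/h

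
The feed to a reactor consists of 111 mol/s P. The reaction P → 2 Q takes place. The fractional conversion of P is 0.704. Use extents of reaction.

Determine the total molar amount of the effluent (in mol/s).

189 mol/s

P reacted = 0.704 × 111 = 78.14 mol/s; ν_P = −1, so ξ = 78.14/1 = 78.14 mol/s.
Outlet amounts (n = n₀ + ν ξ):
  P: 111 − 1(78.14) = 32.86
  Q: 0 + 2(78.14) = 156.3
Total out = 32.86 + 156.3 = 189.1 mol/s.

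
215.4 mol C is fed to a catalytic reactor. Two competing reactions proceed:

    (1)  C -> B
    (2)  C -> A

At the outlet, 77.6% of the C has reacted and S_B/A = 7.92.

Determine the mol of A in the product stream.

18.7 mol

Conversion of C: C consumed = 0.776 × 215.4 = 167.2 mol = 1ξ₁ + 1ξ₂.
Selectivity: 1ξ₁ / (1ξ₂) = 7.92 → ξ₁ = 7.92 ξ₂.
Substitute: (1·7.92 + 1) ξ₂ = 167.2 → ξ₂ = 18.74 mol, ξ₁ = 148.4 mol.
Outlet amounts (n = n₀ + Σ ν·ξ):
  C: 215.4 − 1(148.4) − 1(18.74) = 48.25
  B: 0 + 1(148.4) = 148.4
  A: 0 + 1(18.74) = 18.74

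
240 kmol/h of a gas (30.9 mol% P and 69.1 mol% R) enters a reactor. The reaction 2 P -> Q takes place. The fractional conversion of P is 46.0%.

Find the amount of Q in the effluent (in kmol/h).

17.1 kmol/h

P reacted = 0.46 × 74.16 = 34.11 kmol/h; ν_P = −2, so ξ = 34.11/2 = 17.06 kmol/h.
Outlet amounts (n = n₀ + ν ξ):
  P: 74.16 − 2(17.06) = 40.05
  Q: 0 + 1(17.06) = 17.06
  R: 165.8 (inert)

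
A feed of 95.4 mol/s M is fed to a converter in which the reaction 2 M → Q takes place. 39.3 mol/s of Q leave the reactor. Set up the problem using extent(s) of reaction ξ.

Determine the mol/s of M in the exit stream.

16.8 mol/s

For Q: n = n₀ + 1ξ → 39.3 = 0 + 1ξ, giving ξ = 39.3 mol/s.
Outlet amounts (n = n₀ + ν ξ):
  M: 95.4 − 2(39.3) = 16.8
  Q: 0 + 1(39.3) = 39.3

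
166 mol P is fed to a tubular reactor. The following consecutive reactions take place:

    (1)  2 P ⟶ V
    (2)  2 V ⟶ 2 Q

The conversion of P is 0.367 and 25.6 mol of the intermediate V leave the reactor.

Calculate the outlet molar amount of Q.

Conversion of P: P consumed = 2ξ₁ = 0.367 × 166 → ξ₁ = 30.46 mol.
V balance: n_V = 0 + 1ξ₁ − 2ξ₂ = 25.6 → ξ₂ = (1·30.46 − 25.6)/2 = 2.43 mol.
Outlet amounts (n = n₀ + Σ ν·ξ):
  P: 166 − 2(30.46) = 105.1
  V: 0 + 1(30.46) − 2(2.43) = 25.6
  Q: 0 + 2(2.43) = 4.861

4.86 mol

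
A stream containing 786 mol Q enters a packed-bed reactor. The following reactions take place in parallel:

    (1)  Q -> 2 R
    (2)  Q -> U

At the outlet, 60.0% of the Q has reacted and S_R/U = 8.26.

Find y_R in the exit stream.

Conversion of Q: Q consumed = 0.6 × 786 = 471.6 mol = 1ξ₁ + 1ξ₂.
Selectivity: 2ξ₁ / (1ξ₂) = 8.26 → ξ₁ = 4.13 ξ₂.
Substitute: (1·4.13 + 1) ξ₂ = 471.6 → ξ₂ = 91.93 mol, ξ₁ = 379.7 mol.
Outlet amounts (n = n₀ + Σ ν·ξ):
  Q: 786 − 1(379.7) − 1(91.93) = 314.4
  R: 0 + 2(379.7) = 759.3
  U: 0 + 1(91.93) = 91.93
Total out = 1166 mol; y_R = 759.3 / 1166 = 0.6514.

0.651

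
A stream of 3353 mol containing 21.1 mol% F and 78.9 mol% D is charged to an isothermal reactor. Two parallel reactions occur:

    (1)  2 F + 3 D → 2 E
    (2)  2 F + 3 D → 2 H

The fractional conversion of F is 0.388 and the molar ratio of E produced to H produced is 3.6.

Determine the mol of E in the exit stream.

Conversion of F: F consumed = 0.388 × 707.5 = 274.5 mol = 2ξ₁ + 2ξ₂.
Selectivity: 2ξ₁ / (2ξ₂) = 3.6 → ξ₁ = 3.6 ξ₂.
Substitute: (2·3.6 + 2) ξ₂ = 274.5 → ξ₂ = 29.84 mol, ξ₁ = 107.4 mol.
Outlet amounts (n = n₀ + Σ ν·ξ):
  F: 707.5 − 2(107.4) − 2(29.84) = 433
  D: 2646 − 3(107.4) − 3(29.84) = 2234
  E: 0 + 2(107.4) = 214.8
  H: 0 + 2(29.84) = 59.67

215 mol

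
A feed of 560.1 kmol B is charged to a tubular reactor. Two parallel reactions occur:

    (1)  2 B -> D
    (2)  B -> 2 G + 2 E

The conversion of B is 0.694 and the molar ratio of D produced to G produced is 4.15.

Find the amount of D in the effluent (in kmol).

Conversion of B: B consumed = 0.694 × 560.1 = 388.7 kmol = 2ξ₁ + 1ξ₂.
Selectivity: 1ξ₁ / (2ξ₂) = 4.15 → ξ₁ = 8.3 ξ₂.
Substitute: (2·8.3 + 1) ξ₂ = 388.7 → ξ₂ = 22.09 kmol, ξ₁ = 183.3 kmol.
Outlet amounts (n = n₀ + Σ ν·ξ):
  B: 560.1 − 2(183.3) − 1(22.09) = 171.4
  D: 0 + 1(183.3) = 183.3
  G: 0 + 2(22.09) = 44.17
  E: 0 + 2(22.09) = 44.17

183 kmol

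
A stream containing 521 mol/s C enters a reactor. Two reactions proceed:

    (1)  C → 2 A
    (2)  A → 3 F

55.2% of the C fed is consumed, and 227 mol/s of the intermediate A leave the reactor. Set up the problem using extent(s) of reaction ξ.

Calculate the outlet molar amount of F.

Conversion of C: C consumed = 1ξ₁ = 0.552 × 521 → ξ₁ = 287.6 mol/s.
A balance: n_A = 0 + 2ξ₁ − 1ξ₂ = 227 → ξ₂ = (2·287.6 − 227)/1 = 348.2 mol/s.
Outlet amounts (n = n₀ + Σ ν·ξ):
  C: 521 − 1(287.6) = 233.4
  A: 0 + 2(287.6) − 1(348.2) = 227
  F: 0 + 3(348.2) = 1045

1040 mol/s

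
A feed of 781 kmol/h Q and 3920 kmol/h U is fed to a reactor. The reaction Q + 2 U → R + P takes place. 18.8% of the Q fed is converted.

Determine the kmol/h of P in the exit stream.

Q reacted = 0.188 × 781 = 146.8 kmol/h; ν_Q = −1, so ξ = 146.8/1 = 146.8 kmol/h.
Outlet amounts (n = n₀ + ν ξ):
  Q: 781 − 1(146.8) = 634.2
  U: 3920 − 2(146.8) = 3626
  R: 0 + 1(146.8) = 146.8
  P: 0 + 1(146.8) = 146.8

147 kmol/h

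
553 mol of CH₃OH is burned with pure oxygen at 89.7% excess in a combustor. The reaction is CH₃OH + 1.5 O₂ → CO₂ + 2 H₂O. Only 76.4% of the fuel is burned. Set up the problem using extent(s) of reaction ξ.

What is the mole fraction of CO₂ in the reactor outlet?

0.181

Stoichiometric O₂ = 1.5 × 553 = 829.5 mol; O₂ fed = 829.5 × 1.897 = 1574 mol.
Fuel reacted = 0.764 × 553 → ξ = 422.5 mol.
Outlet (n = n₀ + ν ξ):
  CH₃OH: 553 − 1(422.5) = 130.5
  O₂: 1574 − 1.5(422.5) = 939.8
  CO₂: 0 + 1(422.5) = 422.5
  H₂O: 0 + 2(422.5) = 845
Total out = 2338 mol; y_CO₂ = 422.5 / 2338 = 0.1807.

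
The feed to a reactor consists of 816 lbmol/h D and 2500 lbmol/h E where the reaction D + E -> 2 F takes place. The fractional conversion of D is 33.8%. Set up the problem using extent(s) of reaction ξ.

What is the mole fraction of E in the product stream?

0.671

D reacted = 0.338 × 816 = 275.8 lbmol/h; ν_D = −1, so ξ = 275.8/1 = 275.8 lbmol/h.
Outlet amounts (n = n₀ + ν ξ):
  D: 816 − 1(275.8) = 540.2
  E: 2500 − 1(275.8) = 2224
  F: 0 + 2(275.8) = 551.6
Total out = 3316 lbmol/h; y_E = 2224 / 3316 = 0.6707.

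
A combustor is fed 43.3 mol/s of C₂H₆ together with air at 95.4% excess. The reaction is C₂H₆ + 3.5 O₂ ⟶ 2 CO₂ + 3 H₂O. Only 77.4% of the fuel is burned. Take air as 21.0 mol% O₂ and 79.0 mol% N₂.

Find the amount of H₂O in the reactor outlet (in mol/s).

101 mol/s

Stoichiometric O₂ = 3.5 × 43.3 = 151.5 mol/s; O₂ fed = 151.5 × 1.954 = 296.1 mol/s.
N₂ fed = 296.1 × 79/21 = 1114 mol/s.
Fuel reacted = 0.774 × 43.3 → ξ = 33.51 mol/s.
Outlet (n = n₀ + ν ξ):
  C₂H₆: 43.3 − 1(33.51) = 9.786
  O₂: 296.1 − 3.5(33.51) = 178.8
  N₂: 1114 (inert)
  CO₂: 0 + 2(33.51) = 67.03
  H₂O: 0 + 3(33.51) = 100.5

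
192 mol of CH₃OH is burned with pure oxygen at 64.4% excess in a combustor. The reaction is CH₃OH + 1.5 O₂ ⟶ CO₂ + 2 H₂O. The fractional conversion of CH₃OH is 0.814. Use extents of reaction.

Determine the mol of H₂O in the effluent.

313 mol

Stoichiometric O₂ = 1.5 × 192 = 288 mol; O₂ fed = 288 × 1.644 = 473.5 mol.
Fuel reacted = 0.814 × 192 → ξ = 156.3 mol.
Outlet (n = n₀ + ν ξ):
  CH₃OH: 192 − 1(156.3) = 35.71
  O₂: 473.5 − 1.5(156.3) = 239
  CO₂: 0 + 1(156.3) = 156.3
  H₂O: 0 + 2(156.3) = 312.6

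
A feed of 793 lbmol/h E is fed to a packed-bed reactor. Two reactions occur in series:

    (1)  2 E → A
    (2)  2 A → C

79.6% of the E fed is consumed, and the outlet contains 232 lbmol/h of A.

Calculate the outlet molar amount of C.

41.8 lbmol/h

Conversion of E: E consumed = 2ξ₁ = 0.796 × 793 → ξ₁ = 315.6 lbmol/h.
A balance: n_A = 0 + 1ξ₁ − 2ξ₂ = 232 → ξ₂ = (1·315.6 − 232)/2 = 41.81 lbmol/h.
Outlet amounts (n = n₀ + Σ ν·ξ):
  E: 793 − 2(315.6) = 161.8
  A: 0 + 1(315.6) − 2(41.81) = 232
  C: 0 + 1(41.81) = 41.81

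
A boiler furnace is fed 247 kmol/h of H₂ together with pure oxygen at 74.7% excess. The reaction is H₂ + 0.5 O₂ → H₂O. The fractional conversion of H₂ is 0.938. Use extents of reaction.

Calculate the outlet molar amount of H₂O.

232 kmol/h

Stoichiometric O₂ = 0.5 × 247 = 123.5 kmol/h; O₂ fed = 123.5 × 1.747 = 215.8 kmol/h.
Fuel reacted = 0.938 × 247 → ξ = 231.7 kmol/h.
Outlet (n = n₀ + ν ξ):
  H₂: 247 − 1(231.7) = 15.31
  O₂: 215.8 − 0.5(231.7) = 99.91
  H₂O: 0 + 1(231.7) = 231.7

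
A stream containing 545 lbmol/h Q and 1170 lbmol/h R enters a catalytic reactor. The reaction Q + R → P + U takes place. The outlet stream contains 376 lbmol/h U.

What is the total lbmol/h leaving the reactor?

1720 lbmol/h

For U: n = n₀ + 1ξ → 376 = 0 + 1ξ, giving ξ = 376 lbmol/h.
Outlet amounts (n = n₀ + ν ξ):
  Q: 545 − 1(376) = 169
  R: 1170 − 1(376) = 794
  P: 0 + 1(376) = 376
  U: 0 + 1(376) = 376
Total out = 169 + 794 + 376 + 376 = 1715 lbmol/h.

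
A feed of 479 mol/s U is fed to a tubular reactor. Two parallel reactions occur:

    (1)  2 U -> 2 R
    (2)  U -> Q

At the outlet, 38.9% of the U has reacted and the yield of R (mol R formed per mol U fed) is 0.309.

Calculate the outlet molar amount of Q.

Yield of R: 2ξ₁ / 479 = 0.309 → ξ₁ = 74.01 mol/s.
Conversion of U: 2ξ₁ + 1ξ₂ = 0.389 × 479 = 186.3 → ξ₂ = 38.32 mol/s.
Outlet amounts (n = n₀ + Σ ν·ξ):
  U: 479 − 2(74.01) − 1(38.32) = 292.7
  R: 0 + 2(74.01) = 148
  Q: 0 + 1(38.32) = 38.32

38.3 mol/s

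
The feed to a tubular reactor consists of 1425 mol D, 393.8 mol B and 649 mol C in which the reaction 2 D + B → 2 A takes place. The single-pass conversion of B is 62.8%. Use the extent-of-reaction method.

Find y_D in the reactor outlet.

0.419

B reacted = 0.628 × 393.8 = 247.3 mol; ν_B = −1, so ξ = 247.3/1 = 247.3 mol.
Outlet amounts (n = n₀ + ν ξ):
  D: 1425 − 2(247.3) = 930.4
  B: 393.8 − 1(247.3) = 146.5
  A: 0 + 2(247.3) = 494.6
  C: 649 (inert)
Total out = 2220 mol; y_D = 930.4 / 2220 = 0.419.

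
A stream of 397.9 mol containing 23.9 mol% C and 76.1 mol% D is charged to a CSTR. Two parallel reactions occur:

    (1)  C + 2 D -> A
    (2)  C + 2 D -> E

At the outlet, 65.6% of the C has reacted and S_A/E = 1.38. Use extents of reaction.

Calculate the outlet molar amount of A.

36.2 mol

Conversion of C: C consumed = 0.656 × 95.1 = 62.38 mol = 1ξ₁ + 1ξ₂.
Selectivity: 1ξ₁ / (1ξ₂) = 1.38 → ξ₁ = 1.38 ξ₂.
Substitute: (1·1.38 + 1) ξ₂ = 62.38 → ξ₂ = 26.21 mol, ξ₁ = 36.17 mol.
Outlet amounts (n = n₀ + Σ ν·ξ):
  C: 95.1 − 1(36.17) − 1(26.21) = 32.71
  D: 302.8 − 2(36.17) − 2(26.21) = 178
  A: 0 + 1(36.17) = 36.17
  E: 0 + 1(26.21) = 26.21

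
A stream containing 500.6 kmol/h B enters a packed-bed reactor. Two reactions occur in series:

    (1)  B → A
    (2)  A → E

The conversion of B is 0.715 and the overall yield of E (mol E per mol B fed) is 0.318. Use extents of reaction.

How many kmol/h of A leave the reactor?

Conversion of B: B consumed = 1ξ₁ = 0.715 × 500.6 → ξ₁ = 357.9 kmol/h.
Yield of E: 1ξ₂ / 500.6 = 0.318 → ξ₂ = 159.2 kmol/h.
Outlet amounts (n = n₀ + Σ ν·ξ):
  B: 500.6 − 1(357.9) = 142.7
  A: 0 + 1(357.9) − 1(159.2) = 198.7
  E: 0 + 1(159.2) = 159.2

199 kmol/h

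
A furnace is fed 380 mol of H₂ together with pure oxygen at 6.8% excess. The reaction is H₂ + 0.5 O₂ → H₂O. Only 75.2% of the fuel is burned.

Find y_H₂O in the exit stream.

Stoichiometric O₂ = 0.5 × 380 = 190 mol; O₂ fed = 190 × 1.068 = 202.9 mol.
Fuel reacted = 0.752 × 380 → ξ = 285.8 mol.
Outlet (n = n₀ + ν ξ):
  H₂: 380 − 1(285.8) = 94.24
  O₂: 202.9 − 0.5(285.8) = 60.04
  H₂O: 0 + 1(285.8) = 285.8
Total out = 440 mol; y_H₂O = 285.8 / 440 = 0.6494.

0.649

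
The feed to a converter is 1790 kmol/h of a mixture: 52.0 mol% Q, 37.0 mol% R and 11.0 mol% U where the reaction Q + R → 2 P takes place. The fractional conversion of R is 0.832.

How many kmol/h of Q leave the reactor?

380 kmol/h

R reacted = 0.832 × 662.3 = 551 kmol/h; ν_R = −1, so ξ = 551/1 = 551 kmol/h.
Outlet amounts (n = n₀ + ν ξ):
  Q: 930.8 − 1(551) = 379.8
  R: 662.3 − 1(551) = 111.3
  P: 0 + 2(551) = 1102
  U: 196.9 (inert)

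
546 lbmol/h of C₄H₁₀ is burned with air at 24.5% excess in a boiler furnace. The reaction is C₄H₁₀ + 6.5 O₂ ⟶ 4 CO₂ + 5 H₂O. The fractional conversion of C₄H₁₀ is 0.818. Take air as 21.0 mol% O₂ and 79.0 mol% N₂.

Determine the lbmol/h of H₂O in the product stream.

Stoichiometric O₂ = 6.5 × 546 = 3549 lbmol/h; O₂ fed = 3549 × 1.245 = 4419 lbmol/h.
N₂ fed = 4419 × 79/21 = 16620 lbmol/h.
Fuel reacted = 0.818 × 546 → ξ = 446.6 lbmol/h.
Outlet (n = n₀ + ν ξ):
  C₄H₁₀: 546 − 1(446.6) = 99.37
  O₂: 4419 − 6.5(446.6) = 1515
  N₂: 16620 (inert)
  CO₂: 0 + 4(446.6) = 1787
  H₂O: 0 + 5(446.6) = 2233

2230 lbmol/h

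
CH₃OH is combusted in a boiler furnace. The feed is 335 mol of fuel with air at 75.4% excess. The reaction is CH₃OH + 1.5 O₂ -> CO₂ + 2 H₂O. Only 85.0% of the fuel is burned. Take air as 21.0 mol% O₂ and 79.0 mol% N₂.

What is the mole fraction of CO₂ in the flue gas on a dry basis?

0.0694

Stoichiometric O₂ = 1.5 × 335 = 502.5 mol; O₂ fed = 502.5 × 1.754 = 881.4 mol.
N₂ fed = 881.4 × 79/21 = 3316 mol.
Fuel reacted = 0.85 × 335 → ξ = 284.8 mol.
Outlet (n = n₀ + ν ξ):
  CH₃OH: 335 − 1(284.8) = 50.25
  O₂: 881.4 − 1.5(284.8) = 454.3
  N₂: 3316 (inert)
  CO₂: 0 + 1(284.8) = 284.8
  H₂O: 0 + 2(284.8) = 569.5
Dry total = 4105 mol; y_CO₂ (dry) = 284.8 / 4105 = 0.06937.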